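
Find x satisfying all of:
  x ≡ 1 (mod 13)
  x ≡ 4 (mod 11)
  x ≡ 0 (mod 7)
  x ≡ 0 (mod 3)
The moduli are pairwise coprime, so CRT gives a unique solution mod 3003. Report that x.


Product of moduli M = 13 · 11 · 7 · 3 = 3003.
Merge one congruence at a time:
  Start: x ≡ 1 (mod 13).
  Combine with x ≡ 4 (mod 11); new modulus lcm = 143.
    Write x = 1 + 13·t and substitute into x ≡ 4 (mod 11): 13·t ≡ 4 − 1 = 3 (mod 11).
    Reduce coefficients mod 11: 2·t ≡ 3 (mod 11).
    The inverse of 2 mod 11 is 6 (since 2·6 = 12 = 1·11 + 1), so t ≡ 6·3 = 18 ≡ 7 (mod 11).
    Then x = 1 + 13·7 = 92, valid modulo lcm(13, 11) = 143: x ≡ 92 (mod 143).
  Combine with x ≡ 0 (mod 7); new modulus lcm = 1001.
    Write x = 92 + 143·t and substitute into x ≡ 0 (mod 7): 143·t ≡ 0 − 92 = -92 (mod 7).
    Reduce coefficients mod 7: 3·t ≡ 6 (mod 7).
    The inverse of 3 mod 7 is 5 (since 3·5 = 15 = 2·7 + 1), so t ≡ 5·6 = 30 ≡ 2 (mod 7).
    Then x = 92 + 143·2 = 378, valid modulo lcm(143, 7) = 1001: x ≡ 378 (mod 1001).
  Combine with x ≡ 0 (mod 3); new modulus lcm = 3003.
    Write x = 378 + 1001·t and substitute into x ≡ 0 (mod 3): 1001·t ≡ 0 − 378 = -378 (mod 3).
    Reduce coefficients mod 3: 2·t ≡ 0 (mod 3).
    The inverse of 2 mod 3 is 2 (since 2·2 = 4 = 1·3 + 1), so t ≡ 2·0 = 0 ≡ 0 (mod 3).
    Then x = 378 + 1001·0 = 378, valid modulo lcm(1001, 3) = 3003: x ≡ 378 (mod 3003).
Verify against each original: 378 mod 13 = 1, 378 mod 11 = 4, 378 mod 7 = 0, 378 mod 3 = 0.

x ≡ 378 (mod 3003).


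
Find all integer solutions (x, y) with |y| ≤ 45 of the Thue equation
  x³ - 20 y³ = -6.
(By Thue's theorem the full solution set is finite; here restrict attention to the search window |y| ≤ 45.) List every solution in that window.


The equation is x³ - 20y³ = -6. For fixed y, x³ = 20·y³ − 6, so a solution requires the RHS to be a perfect cube.
Strategy: iterate y from -45 to 45, compute RHS = 20·y³ − 6, and check whether it is a (positive or negative) perfect cube.
Check small values of y:
  y = 0: RHS = -6 is not a perfect cube.
  y = 1: RHS = 14 is not a perfect cube.
  y = -1: RHS = -26 is not a perfect cube.
  y = 2: RHS = 154 is not a perfect cube.
  y = -2: RHS = -166 is not a perfect cube.
  y = 3: RHS = 534 is not a perfect cube.
  y = -3: RHS = -546 is not a perfect cube.
Continuing the search up to |y| = 45 finds no solutions either.
No (x, y) in the scanned range satisfies the equation.

No integer solutions with |y| ≤ 45.


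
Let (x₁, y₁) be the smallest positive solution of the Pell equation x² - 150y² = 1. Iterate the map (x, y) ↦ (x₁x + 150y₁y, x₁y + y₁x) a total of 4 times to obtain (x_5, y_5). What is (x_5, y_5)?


Step 1: Find the fundamental solution (x₁, y₁) of x² - 150y² = 1.
  Expand √150 as a continued fraction. a₀ = ⌊√150⌋ = 12; iterate m_{k+1} = d_k·a_k − m_k, d_{k+1} = (150 − m_{k+1}²)/d_k, a_{k+1} = ⌊(a₀ + m_{k+1})/d_{k+1}⌋ (starting m₀ = 0, d₀ = 1), with convergents p_k = a_k·p_{k-1} + p_{k-2}, q_k = a_k·q_{k-1} + q_{k-2} (p₋₁ = 1, q₋₁ = 0):
  k = 0: a₀ = 12; p₀/q₀ = 12/1; p₀² − 150·q₀² = 144 − 150 = -6.
  k = 1: m = 12, d = 6, a = ⌊(12 + 12)/6⌋ = 4; p/q = (4·12 + 1)/(4·1 + 0) = 49/4; p² − 150·q² = 2401 − 2400 = 1.
  The first convergent with p² − 150·q² = 1 gives the fundamental solution (x₁, y₁) = (49, 4).
Step 2: Apply the recurrence (x_{n+1}, y_{n+1}) = (x₁x_n + 150y₁y_n, x₁y_n + y₁x_n) repeatedly.
  From (x_1, y_1) = (49, 4): x_2 = 49·49 + 150·4·4 = 4801; y_2 = 49·4 + 4·49 = 392.
  From (x_2, y_2) = (4801, 392): x_3 = 49·4801 + 150·4·392 = 470449; y_3 = 49·392 + 4·4801 = 38412.
  From (x_3, y_3) = (470449, 38412): x_4 = 49·470449 + 150·4·38412 = 46099201; y_4 = 49·38412 + 4·470449 = 3763984.
  From (x_4, y_4) = (46099201, 3763984): x_5 = 49·46099201 + 150·4·3763984 = 4517251249; y_5 = 49·3763984 + 4·46099201 = 368832020.
Step 3: Verify x_5² - 150·y_5² = 20405558846592060001 - 20405558846592060000 = 1 (should be 1). ✓

(x_1, y_1) = (49, 4); (x_5, y_5) = (4517251249, 368832020).


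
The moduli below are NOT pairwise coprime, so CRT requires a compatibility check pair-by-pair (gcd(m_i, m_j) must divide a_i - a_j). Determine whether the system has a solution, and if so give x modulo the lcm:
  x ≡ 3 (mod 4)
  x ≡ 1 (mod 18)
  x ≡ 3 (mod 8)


Moduli 4, 18, 8 are not pairwise coprime, so CRT works modulo lcm(m_i) when all pairwise compatibility conditions hold.
Pairwise compatibility: gcd(m_i, m_j) must divide a_i - a_j for every pair.
Merge one congruence at a time:
  Start: x ≡ 3 (mod 4).
  Combine with x ≡ 1 (mod 18): gcd(4, 18) = 2; 1 - 3 = -2, which IS divisible by 2, so compatible.
    Write x = 3 + 4·t and substitute into x ≡ 1 (mod 18): 4·t ≡ 1 − 3 = -2 (mod 18).
    Divide the congruence (and modulus) by g = 2: 2·t ≡ -1 (mod 9).
    Reduce coefficients mod 9: 2·t ≡ 8 (mod 9).
    The inverse of 2 mod 9 is 5 (since 2·5 = 10 = 1·9 + 1), so t ≡ 5·8 = 40 ≡ 4 (mod 9).
    Then x = 3 + 4·4 = 19, valid modulo lcm(4, 18) = 36: x ≡ 19 (mod 36).
  Combine with x ≡ 3 (mod 8): gcd(36, 8) = 4; 3 - 19 = -16, which IS divisible by 4, so compatible.
    Write x = 19 + 36·t and substitute into x ≡ 3 (mod 8): 36·t ≡ 3 − 19 = -16 (mod 8).
    Divide the congruence (and modulus) by g = 4: 9·t ≡ -4 (mod 2).
    Reduce coefficients mod 2: 1·t ≡ 0 (mod 2).
    So t ≡ 0 (mod 2).
    Then x = 19 + 36·0 = 19, valid modulo lcm(36, 8) = 72: x ≡ 19 (mod 72).
Verify: 19 mod 4 = 3, 19 mod 18 = 1, 19 mod 8 = 3.

x ≡ 19 (mod 72).


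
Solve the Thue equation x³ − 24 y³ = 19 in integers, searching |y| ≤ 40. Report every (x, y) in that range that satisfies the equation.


The equation is x³ - 24y³ = 19. For fixed y, x³ = 24·y³ + 19, so a solution requires the RHS to be a perfect cube.
Strategy: iterate y from -40 to 40, compute RHS = 24·y³ + 19, and check whether it is a (positive or negative) perfect cube.
Check small values of y:
  y = 0: RHS = 19 is not a perfect cube.
  y = 1: RHS = 43 is not a perfect cube.
  y = -1: RHS = -5 is not a perfect cube.
  y = 2: RHS = 211 is not a perfect cube.
  y = -2: RHS = -173 is not a perfect cube.
  y = 3: RHS = 667 is not a perfect cube.
  y = -3: RHS = -629 is not a perfect cube.
Continuing the search up to |y| = 40 finds no solutions either.
No (x, y) in the scanned range satisfies the equation.

No integer solutions with |y| ≤ 40.


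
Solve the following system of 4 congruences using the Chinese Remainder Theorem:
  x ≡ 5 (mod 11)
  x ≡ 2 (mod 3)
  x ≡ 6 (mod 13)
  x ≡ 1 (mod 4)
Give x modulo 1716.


Product of moduli M = 11 · 3 · 13 · 4 = 1716.
Merge one congruence at a time:
  Start: x ≡ 5 (mod 11).
  Combine with x ≡ 2 (mod 3); new modulus lcm = 33.
    Write x = 5 + 11·t and substitute into x ≡ 2 (mod 3): 11·t ≡ 2 − 5 = -3 (mod 3).
    Reduce coefficients mod 3: 2·t ≡ 0 (mod 3).
    The inverse of 2 mod 3 is 2 (since 2·2 = 4 = 1·3 + 1), so t ≡ 2·0 = 0 ≡ 0 (mod 3).
    Then x = 5 + 11·0 = 5, valid modulo lcm(11, 3) = 33: x ≡ 5 (mod 33).
  Combine with x ≡ 6 (mod 13); new modulus lcm = 429.
    Write x = 5 + 33·t and substitute into x ≡ 6 (mod 13): 33·t ≡ 6 − 5 = 1 (mod 13).
    Reduce coefficients mod 13: 7·t ≡ 1 (mod 13).
    The inverse of 7 mod 13 is 2 (since 7·2 = 14 = 1·13 + 1), so t ≡ 2·1 = 2 ≡ 2 (mod 13).
    Then x = 5 + 33·2 = 71, valid modulo lcm(33, 13) = 429: x ≡ 71 (mod 429).
  Combine with x ≡ 1 (mod 4); new modulus lcm = 1716.
    Write x = 71 + 429·t and substitute into x ≡ 1 (mod 4): 429·t ≡ 1 − 71 = -70 (mod 4).
    Reduce coefficients mod 4: 1·t ≡ 2 (mod 4).
    So t ≡ 2 (mod 4).
    Then x = 71 + 429·2 = 929, valid modulo lcm(429, 4) = 1716: x ≡ 929 (mod 1716).
Verify against each original: 929 mod 11 = 5, 929 mod 3 = 2, 929 mod 13 = 6, 929 mod 4 = 1.

x ≡ 929 (mod 1716).


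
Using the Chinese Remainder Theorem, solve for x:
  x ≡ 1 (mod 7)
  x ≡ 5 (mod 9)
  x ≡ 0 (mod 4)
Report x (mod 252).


Moduli 7, 9, 4 are pairwise coprime; by CRT there is a unique solution modulo M = 7 · 9 · 4 = 252.
Solve pairwise, accumulating the modulus:
  Start with x ≡ 1 (mod 7).
  Combine with x ≡ 5 (mod 9): since gcd(7, 9) = 1, we get a unique residue mod 63.
    Write x = 1 + 7·t and substitute into x ≡ 5 (mod 9): 7·t ≡ 5 − 1 = 4 (mod 9).
    The inverse of 7 mod 9 is 4 (since 7·4 = 28 = 3·9 + 1), so t ≡ 4·4 = 16 ≡ 7 (mod 9).
    Then x = 1 + 7·7 = 50, valid modulo lcm(7, 9) = 63: x ≡ 50 (mod 63).
  Combine with x ≡ 0 (mod 4): since gcd(63, 4) = 1, we get a unique residue mod 252.
    Write x = 50 + 63·t and substitute into x ≡ 0 (mod 4): 63·t ≡ 0 − 50 = -50 (mod 4).
    Reduce coefficients mod 4: 3·t ≡ 2 (mod 4).
    The inverse of 3 mod 4 is 3 (since 3·3 = 9 = 2·4 + 1), so t ≡ 3·2 = 6 ≡ 2 (mod 4).
    Then x = 50 + 63·2 = 176, valid modulo lcm(63, 4) = 252: x ≡ 176 (mod 252).
Verify: 176 mod 7 = 1 ✓, 176 mod 9 = 5 ✓, 176 mod 4 = 0 ✓.

x ≡ 176 (mod 252).


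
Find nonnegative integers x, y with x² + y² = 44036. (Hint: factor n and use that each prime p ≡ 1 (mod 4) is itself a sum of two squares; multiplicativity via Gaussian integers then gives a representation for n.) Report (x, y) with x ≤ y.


Step 1: Factor n = 44036 = 2^2 · 101 · 109.
Step 2: Check the mod-4 condition on each prime factor: 2 = 2 (special); 101 ≡ 1 (mod 4), exponent 1; 109 ≡ 1 (mod 4), exponent 1.
All primes ≡ 3 (mod 4) appear to even exponent (or don't appear), so by the two-squares theorem n IS expressible as a sum of two squares.
Step 3: Build a representation. Group n = k² · m with k = 2 and m = 101 · 109 = 11009 (a product of primes ≡ 1 (mod 4)); a representation of m scales to one of n via (k·x)² + (k·y)² = k²(x² + y²). Each prime p ≡ 1 (mod 4) is itself a sum of two squares; find a² by testing p − a² for a perfect square:
  101: 101 − 1² = 100 = 10² ⇒ 101 = 1² + 10².
  109: 109 − 1² = 108, 109 − 2² = 105, 109 − 3² = 100 = 10² ⇒ 109 = 3² + 10².
  Combine using the Brahmagupta–Fibonacci identity (a² + b²)(c² + d²) = (ac − bd)² + (ad + bc)² = (ac + bd)² + (ad − bc)²:
  101 · 109 = 11009: from (1² + 10²)(3² + 10²), take (1·3 − 10·10, 1·10 + 10·3) = (3 − 100, 10 + 30) = (-97, 40); dropping signs (only squares matter) gives (97, 40); check 97² + 40² = 9409 + 1600 = 11009 ✓.
  Scale by k = 2: (2·97, 2·40) = (194, 80).
Step 4: Order so x ≤ y and verify: 80² + 194² = 6400 + 37636 = 44036 = n. ✓

n = 44036 = 80² + 194² (one valid representation with x ≤ y).


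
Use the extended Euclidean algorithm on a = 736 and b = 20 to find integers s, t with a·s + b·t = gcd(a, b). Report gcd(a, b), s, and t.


Euclidean algorithm on (736, 20) — divide until remainder is 0:
  736 = 36 · 20 + 16
  20 = 1 · 16 + 4
  16 = 4 · 4 + 0
gcd(736, 20) = 4.
Track Bezout coefficients alongside the remainders: start with r₀ = 736 = a·1 + b·0 (s = 1, t = 0) and r₁ = 20 = a·0 + b·1 (s = 0, t = 1); each new remainder r_{k+1} = r_{k-1} − q_k·r_k inherits s_{k+1} = s_{k-1} − q_k·s_k, t_{k+1} = t_{k-1} − q_k·t_k, so r_k = a·s_k + b·t_k at every step:
  q = 36: r = 16, s = 1 − 36·0 = 1, t = 0 − 36·1 = -36  (check: 736·1 + 20·(-36) = 16)
  q = 1: r = 4, s = 0 − 1·1 = -1, t = 1 − 1·(-36) = 37  (check: 736·(-1) + 20·37 = 4)
The row with r = 4 (the gcd) gives the Bezout coefficients s = -1, t = 37.
Result: 736 · (-1) + 20 · (37) = 4.

gcd(736, 20) = 4; s = -1, t = 37 (check: 736·(-1) + 20·37 = 4).


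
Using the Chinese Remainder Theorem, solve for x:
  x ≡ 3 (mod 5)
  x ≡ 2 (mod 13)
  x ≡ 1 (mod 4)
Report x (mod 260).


Moduli 5, 13, 4 are pairwise coprime; by CRT there is a unique solution modulo M = 5 · 13 · 4 = 260.
Solve pairwise, accumulating the modulus:
  Start with x ≡ 3 (mod 5).
  Combine with x ≡ 2 (mod 13): since gcd(5, 13) = 1, we get a unique residue mod 65.
    Write x = 3 + 5·t and substitute into x ≡ 2 (mod 13): 5·t ≡ 2 − 3 = -1 (mod 13).
    Reduce coefficients mod 13: 5·t ≡ 12 (mod 13).
    The inverse of 5 mod 13 is 8 (since 5·8 = 40 = 3·13 + 1), so t ≡ 8·12 = 96 ≡ 5 (mod 13).
    Then x = 3 + 5·5 = 28, valid modulo lcm(5, 13) = 65: x ≡ 28 (mod 65).
  Combine with x ≡ 1 (mod 4): since gcd(65, 4) = 1, we get a unique residue mod 260.
    Write x = 28 + 65·t and substitute into x ≡ 1 (mod 4): 65·t ≡ 1 − 28 = -27 (mod 4).
    Reduce coefficients mod 4: 1·t ≡ 1 (mod 4).
    So t ≡ 1 (mod 4).
    Then x = 28 + 65·1 = 93, valid modulo lcm(65, 4) = 260: x ≡ 93 (mod 260).
Verify: 93 mod 5 = 3 ✓, 93 mod 13 = 2 ✓, 93 mod 4 = 1 ✓.

x ≡ 93 (mod 260).


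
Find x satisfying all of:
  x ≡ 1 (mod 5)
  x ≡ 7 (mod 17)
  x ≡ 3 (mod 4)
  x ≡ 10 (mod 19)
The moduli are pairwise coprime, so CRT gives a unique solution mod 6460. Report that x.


Product of moduli M = 5 · 17 · 4 · 19 = 6460.
Merge one congruence at a time:
  Start: x ≡ 1 (mod 5).
  Combine with x ≡ 7 (mod 17); new modulus lcm = 85.
    Write x = 1 + 5·t and substitute into x ≡ 7 (mod 17): 5·t ≡ 7 − 1 = 6 (mod 17).
    The inverse of 5 mod 17 is 7 (since 5·7 = 35 = 2·17 + 1), so t ≡ 7·6 = 42 ≡ 8 (mod 17).
    Then x = 1 + 5·8 = 41, valid modulo lcm(5, 17) = 85: x ≡ 41 (mod 85).
  Combine with x ≡ 3 (mod 4); new modulus lcm = 340.
    Write x = 41 + 85·t and substitute into x ≡ 3 (mod 4): 85·t ≡ 3 − 41 = -38 (mod 4).
    Reduce coefficients mod 4: 1·t ≡ 2 (mod 4).
    So t ≡ 2 (mod 4).
    Then x = 41 + 85·2 = 211, valid modulo lcm(85, 4) = 340: x ≡ 211 (mod 340).
  Combine with x ≡ 10 (mod 19); new modulus lcm = 6460.
    Write x = 211 + 340·t and substitute into x ≡ 10 (mod 19): 340·t ≡ 10 − 211 = -201 (mod 19).
    Reduce coefficients mod 19: 17·t ≡ 8 (mod 19).
    The inverse of 17 mod 19 is 9 (since 17·9 = 153 = 8·19 + 1), so t ≡ 9·8 = 72 ≡ 15 (mod 19).
    Then x = 211 + 340·15 = 5311, valid modulo lcm(340, 19) = 6460: x ≡ 5311 (mod 6460).
Verify against each original: 5311 mod 5 = 1, 5311 mod 17 = 7, 5311 mod 4 = 3, 5311 mod 19 = 10.

x ≡ 5311 (mod 6460).


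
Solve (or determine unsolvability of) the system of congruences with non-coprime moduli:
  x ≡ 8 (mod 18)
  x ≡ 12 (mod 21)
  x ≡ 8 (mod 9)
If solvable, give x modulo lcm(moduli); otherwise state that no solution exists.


Moduli 18, 21, 9 are not pairwise coprime, so CRT works modulo lcm(m_i) when all pairwise compatibility conditions hold.
Pairwise compatibility: gcd(m_i, m_j) must divide a_i - a_j for every pair.
Merge one congruence at a time:
  Start: x ≡ 8 (mod 18).
  Combine with x ≡ 12 (mod 21): gcd(18, 21) = 3, and 12 - 8 = 4 is NOT divisible by 3.
    ⇒ system is inconsistent (no integer solution).

No solution (the system is inconsistent).


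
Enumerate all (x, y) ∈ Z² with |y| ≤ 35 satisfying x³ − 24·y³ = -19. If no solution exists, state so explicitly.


The equation is x³ - 24y³ = -19. For fixed y, x³ = 24·y³ − 19, so a solution requires the RHS to be a perfect cube.
Strategy: iterate y from -35 to 35, compute RHS = 24·y³ − 19, and check whether it is a (positive or negative) perfect cube.
Check small values of y:
  y = 0: RHS = -19 is not a perfect cube.
  y = 1: RHS = 5 is not a perfect cube.
  y = -1: RHS = -43 is not a perfect cube.
  y = 2: RHS = 173 is not a perfect cube.
  y = -2: RHS = -211 is not a perfect cube.
  y = 3: RHS = 629 is not a perfect cube.
  y = -3: RHS = -667 is not a perfect cube.
Continuing the search up to |y| = 35 finds no solutions either.
No (x, y) in the scanned range satisfies the equation.

No integer solutions with |y| ≤ 35.


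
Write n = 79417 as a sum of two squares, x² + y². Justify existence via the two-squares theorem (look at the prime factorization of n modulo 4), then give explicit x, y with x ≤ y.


Step 1: Factor n = 79417 = 13 · 41 · 149.
Step 2: Check the mod-4 condition on each prime factor: 13 ≡ 1 (mod 4), exponent 1; 41 ≡ 1 (mod 4), exponent 1; 149 ≡ 1 (mod 4), exponent 1.
All primes ≡ 3 (mod 4) appear to even exponent (or don't appear), so by the two-squares theorem n IS expressible as a sum of two squares.
Step 3: Build a representation. Here n = 13 · 41 · 149 is a product of primes ≡ 1 (mod 4). Each prime p ≡ 1 (mod 4) is itself a sum of two squares; find a² by testing p − a² for a perfect square:
  13: 13 − 1² = 12, 13 − 2² = 9 = 3² ⇒ 13 = 2² + 3².
  41: 41 − 1² = 40, 41 − 2² = 37, 41 − 3² = 32, 41 − 4² = 25 = 5² ⇒ 41 = 4² + 5².
  149: 149 − 1² = 148, 149 − 2² = 145, 149 − 3² = 140, 149 − 4² = 133, 149 − 5² = 124, 149 − 6² = 113, 149 − 7² = 100 = 10² ⇒ 149 = 7² + 10².
  Combine using the Brahmagupta–Fibonacci identity (a² + b²)(c² + d²) = (ac − bd)² + (ad + bc)² = (ac + bd)² + (ad − bc)²:
  13 · 41 = 533: from (2² + 3²)(4² + 5²), take (2·4 − 3·5, 2·5 + 3·4) = (8 − 15, 10 + 12) = (-7, 22); dropping signs (only squares matter) gives (7, 22); check 7² + 22² = 49 + 484 = 533 ✓.
  533 · 149 = 79417: from (7² + 22²)(7² + 10²), take (7·7 − 22·10, 7·10 + 22·7) = (49 − 220, 70 + 154) = (-171, 224); dropping signs (only squares matter) gives (171, 224); check 171² + 224² = 29241 + 50176 = 79417 ✓.
Step 4: Order so x ≤ y and verify: 171² + 224² = 29241 + 50176 = 79417 = n. ✓

n = 79417 = 171² + 224² (one valid representation with x ≤ y).


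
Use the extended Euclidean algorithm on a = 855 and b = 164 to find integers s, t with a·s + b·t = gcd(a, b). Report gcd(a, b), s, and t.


Euclidean algorithm on (855, 164) — divide until remainder is 0:
  855 = 5 · 164 + 35
  164 = 4 · 35 + 24
  35 = 1 · 24 + 11
  24 = 2 · 11 + 2
  11 = 5 · 2 + 1
  2 = 2 · 1 + 0
gcd(855, 164) = 1.
Track Bezout coefficients alongside the remainders: start with r₀ = 855 = a·1 + b·0 (s = 1, t = 0) and r₁ = 164 = a·0 + b·1 (s = 0, t = 1); each new remainder r_{k+1} = r_{k-1} − q_k·r_k inherits s_{k+1} = s_{k-1} − q_k·s_k, t_{k+1} = t_{k-1} − q_k·t_k, so r_k = a·s_k + b·t_k at every step:
  q = 5: r = 35, s = 1 − 5·0 = 1, t = 0 − 5·1 = -5  (check: 855·1 + 164·(-5) = 35)
  q = 4: r = 24, s = 0 − 4·1 = -4, t = 1 − 4·(-5) = 21  (check: 855·(-4) + 164·21 = 24)
  q = 1: r = 11, s = 1 − 1·(-4) = 5, t = -5 − 1·21 = -26  (check: 855·5 + 164·(-26) = 11)
  q = 2: r = 2, s = -4 − 2·5 = -14, t = 21 − 2·(-26) = 73  (check: 855·(-14) + 164·73 = 2)
  q = 5: r = 1, s = 5 − 5·(-14) = 75, t = -26 − 5·73 = -391  (check: 855·75 + 164·(-391) = 1)
The row with r = 1 (the gcd) gives the Bezout coefficients s = 75, t = -391.
Result: 855 · (75) + 164 · (-391) = 1.

gcd(855, 164) = 1; s = 75, t = -391 (check: 855·75 + 164·(-391) = 1).


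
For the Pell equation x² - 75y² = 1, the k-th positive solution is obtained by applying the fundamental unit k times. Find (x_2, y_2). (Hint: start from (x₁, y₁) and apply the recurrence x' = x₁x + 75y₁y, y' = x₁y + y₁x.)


Step 1: Find the fundamental solution (x₁, y₁) of x² - 75y² = 1.
  Expand √75 as a continued fraction. a₀ = ⌊√75⌋ = 8; iterate m_{k+1} = d_k·a_k − m_k, d_{k+1} = (75 − m_{k+1}²)/d_k, a_{k+1} = ⌊(a₀ + m_{k+1})/d_{k+1}⌋ (starting m₀ = 0, d₀ = 1), with convergents p_k = a_k·p_{k-1} + p_{k-2}, q_k = a_k·q_{k-1} + q_{k-2} (p₋₁ = 1, q₋₁ = 0):
  k = 0: a₀ = 8; p₀/q₀ = 8/1; p₀² − 75·q₀² = 64 − 75 = -11.
  k = 1: m = 8, d = 11, a = ⌊(8 + 8)/11⌋ = 1; p/q = (1·8 + 1)/(1·1 + 0) = 9/1; p² − 75·q² = 81 − 75 = 6.
  k = 2: m = 3, d = 6, a = ⌊(8 + 3)/6⌋ = 1; p/q = (1·9 + 8)/(1·1 + 1) = 17/2; p² − 75·q² = 289 − 300 = -11.
  k = 3: m = 3, d = 11, a = ⌊(8 + 3)/11⌋ = 1; p/q = (1·17 + 9)/(1·2 + 1) = 26/3; p² − 75·q² = 676 − 675 = 1.
  The first convergent with p² − 75·q² = 1 gives the fundamental solution (x₁, y₁) = (26, 3).
Step 2: Apply the recurrence (x_{n+1}, y_{n+1}) = (x₁x_n + 75y₁y_n, x₁y_n + y₁x_n) repeatedly.
  From (x_1, y_1) = (26, 3): x_2 = 26·26 + 75·3·3 = 1351; y_2 = 26·3 + 3·26 = 156.
Step 3: Verify x_2² - 75·y_2² = 1825201 - 1825200 = 1 (should be 1). ✓

(x_1, y_1) = (26, 3); (x_2, y_2) = (1351, 156).


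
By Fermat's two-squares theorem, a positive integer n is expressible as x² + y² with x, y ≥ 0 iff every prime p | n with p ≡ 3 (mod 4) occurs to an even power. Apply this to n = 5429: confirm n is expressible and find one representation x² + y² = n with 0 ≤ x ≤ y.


Step 1: Factor n = 5429 = 61 · 89.
Step 2: Check the mod-4 condition on each prime factor: 61 ≡ 1 (mod 4), exponent 1; 89 ≡ 1 (mod 4), exponent 1.
All primes ≡ 3 (mod 4) appear to even exponent (or don't appear), so by the two-squares theorem n IS expressible as a sum of two squares.
Step 3: Build a representation. Here n = 61 · 89 is a product of primes ≡ 1 (mod 4). Each prime p ≡ 1 (mod 4) is itself a sum of two squares; find a² by testing p − a² for a perfect square:
  61: 61 − 1² = 60, 61 − 2² = 57, 61 − 3² = 52, 61 − 4² = 45, 61 − 5² = 36 = 6² ⇒ 61 = 5² + 6².
  89: 89 − 1² = 88, 89 − 2² = 85, 89 − 3² = 80, 89 − 4² = 73, 89 − 5² = 64 = 8² ⇒ 89 = 5² + 8².
  Combine using the Brahmagupta–Fibonacci identity (a² + b²)(c² + d²) = (ac − bd)² + (ad + bc)² = (ac + bd)² + (ad − bc)²:
  61 · 89 = 5429: from (5² + 6²)(5² + 8²), take (5·5 − 6·8, 5·8 + 6·5) = (25 − 48, 40 + 30) = (-23, 70); dropping signs (only squares matter) gives (23, 70); check 23² + 70² = 529 + 4900 = 5429 ✓.
Step 4: Order so x ≤ y and verify: 23² + 70² = 529 + 4900 = 5429 = n. ✓

n = 5429 = 23² + 70² (one valid representation with x ≤ y).


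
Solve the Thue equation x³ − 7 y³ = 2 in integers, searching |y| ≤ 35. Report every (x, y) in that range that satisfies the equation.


The equation is x³ - 7y³ = 2. For fixed y, x³ = 7·y³ + 2, so a solution requires the RHS to be a perfect cube.
Strategy: iterate y from -35 to 35, compute RHS = 7·y³ + 2, and check whether it is a (positive or negative) perfect cube.
Check small values of y:
  y = 0: RHS = 2 is not a perfect cube.
  y = 1: RHS = 9 is not a perfect cube.
  y = -1: RHS = -5 is not a perfect cube.
  y = 2: RHS = 58 is not a perfect cube.
  y = -2: RHS = -54 is not a perfect cube.
  y = 3: RHS = 191 is not a perfect cube.
  y = -3: RHS = -187 is not a perfect cube.
Continuing the search up to |y| = 35 finds no solutions either.
No (x, y) in the scanned range satisfies the equation.

No integer solutions with |y| ≤ 35.


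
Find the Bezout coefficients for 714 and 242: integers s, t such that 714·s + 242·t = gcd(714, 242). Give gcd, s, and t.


Euclidean algorithm on (714, 242) — divide until remainder is 0:
  714 = 2 · 242 + 230
  242 = 1 · 230 + 12
  230 = 19 · 12 + 2
  12 = 6 · 2 + 0
gcd(714, 242) = 2.
Track Bezout coefficients alongside the remainders: start with r₀ = 714 = a·1 + b·0 (s = 1, t = 0) and r₁ = 242 = a·0 + b·1 (s = 0, t = 1); each new remainder r_{k+1} = r_{k-1} − q_k·r_k inherits s_{k+1} = s_{k-1} − q_k·s_k, t_{k+1} = t_{k-1} − q_k·t_k, so r_k = a·s_k + b·t_k at every step:
  q = 2: r = 230, s = 1 − 2·0 = 1, t = 0 − 2·1 = -2  (check: 714·1 + 242·(-2) = 230)
  q = 1: r = 12, s = 0 − 1·1 = -1, t = 1 − 1·(-2) = 3  (check: 714·(-1) + 242·3 = 12)
  q = 19: r = 2, s = 1 − 19·(-1) = 20, t = -2 − 19·3 = -59  (check: 714·20 + 242·(-59) = 2)
The row with r = 2 (the gcd) gives the Bezout coefficients s = 20, t = -59.
Result: 714 · (20) + 242 · (-59) = 2.

gcd(714, 242) = 2; s = 20, t = -59 (check: 714·20 + 242·(-59) = 2).


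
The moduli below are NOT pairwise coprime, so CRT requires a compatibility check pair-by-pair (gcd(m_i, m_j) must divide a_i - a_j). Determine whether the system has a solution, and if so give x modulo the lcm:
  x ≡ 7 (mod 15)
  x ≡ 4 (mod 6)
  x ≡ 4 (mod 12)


Moduli 15, 6, 12 are not pairwise coprime, so CRT works modulo lcm(m_i) when all pairwise compatibility conditions hold.
Pairwise compatibility: gcd(m_i, m_j) must divide a_i - a_j for every pair.
Merge one congruence at a time:
  Start: x ≡ 7 (mod 15).
  Combine with x ≡ 4 (mod 6): gcd(15, 6) = 3; 4 - 7 = -3, which IS divisible by 3, so compatible.
    Write x = 7 + 15·t and substitute into x ≡ 4 (mod 6): 15·t ≡ 4 − 7 = -3 (mod 6).
    Divide the congruence (and modulus) by g = 3: 5·t ≡ -1 (mod 2).
    Reduce coefficients mod 2: 1·t ≡ 1 (mod 2).
    So t ≡ 1 (mod 2).
    Then x = 7 + 15·1 = 22, valid modulo lcm(15, 6) = 30: x ≡ 22 (mod 30).
  Combine with x ≡ 4 (mod 12): gcd(30, 12) = 6; 4 - 22 = -18, which IS divisible by 6, so compatible.
    Write x = 22 + 30·t and substitute into x ≡ 4 (mod 12): 30·t ≡ 4 − 22 = -18 (mod 12).
    Divide the congruence (and modulus) by g = 6: 5·t ≡ -3 (mod 2).
    Reduce coefficients mod 2: 1·t ≡ 1 (mod 2).
    So t ≡ 1 (mod 2).
    Then x = 22 + 30·1 = 52, valid modulo lcm(30, 12) = 60: x ≡ 52 (mod 60).
Verify: 52 mod 15 = 7, 52 mod 6 = 4, 52 mod 12 = 4.

x ≡ 52 (mod 60).


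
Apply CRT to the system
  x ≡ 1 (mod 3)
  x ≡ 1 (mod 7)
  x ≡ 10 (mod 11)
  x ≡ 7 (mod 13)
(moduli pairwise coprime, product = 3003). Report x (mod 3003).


Product of moduli M = 3 · 7 · 11 · 13 = 3003.
Merge one congruence at a time:
  Start: x ≡ 1 (mod 3).
  Combine with x ≡ 1 (mod 7); new modulus lcm = 21.
    Write x = 1 + 3·t and substitute into x ≡ 1 (mod 7): 3·t ≡ 1 − 1 = 0 (mod 7).
    The inverse of 3 mod 7 is 5 (since 3·5 = 15 = 2·7 + 1), so t ≡ 5·0 = 0 ≡ 0 (mod 7).
    Then x = 1 + 3·0 = 1, valid modulo lcm(3, 7) = 21: x ≡ 1 (mod 21).
  Combine with x ≡ 10 (mod 11); new modulus lcm = 231.
    Write x = 1 + 21·t and substitute into x ≡ 10 (mod 11): 21·t ≡ 10 − 1 = 9 (mod 11).
    Reduce coefficients mod 11: 10·t ≡ 9 (mod 11).
    The inverse of 10 mod 11 is 10 (since 10·10 = 100 = 9·11 + 1), so t ≡ 10·9 = 90 ≡ 2 (mod 11).
    Then x = 1 + 21·2 = 43, valid modulo lcm(21, 11) = 231: x ≡ 43 (mod 231).
  Combine with x ≡ 7 (mod 13); new modulus lcm = 3003.
    Write x = 43 + 231·t and substitute into x ≡ 7 (mod 13): 231·t ≡ 7 − 43 = -36 (mod 13).
    Reduce coefficients mod 13: 10·t ≡ 3 (mod 13).
    The inverse of 10 mod 13 is 4 (since 10·4 = 40 = 3·13 + 1), so t ≡ 4·3 = 12 ≡ 12 (mod 13).
    Then x = 43 + 231·12 = 2815, valid modulo lcm(231, 13) = 3003: x ≡ 2815 (mod 3003).
Verify against each original: 2815 mod 3 = 1, 2815 mod 7 = 1, 2815 mod 11 = 10, 2815 mod 13 = 7.

x ≡ 2815 (mod 3003).


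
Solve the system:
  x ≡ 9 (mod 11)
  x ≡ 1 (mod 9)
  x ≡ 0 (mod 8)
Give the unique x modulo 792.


Moduli 11, 9, 8 are pairwise coprime; by CRT there is a unique solution modulo M = 11 · 9 · 8 = 792.
Solve pairwise, accumulating the modulus:
  Start with x ≡ 9 (mod 11).
  Combine with x ≡ 1 (mod 9): since gcd(11, 9) = 1, we get a unique residue mod 99.
    Write x = 9 + 11·t and substitute into x ≡ 1 (mod 9): 11·t ≡ 1 − 9 = -8 (mod 9).
    Reduce coefficients mod 9: 2·t ≡ 1 (mod 9).
    The inverse of 2 mod 9 is 5 (since 2·5 = 10 = 1·9 + 1), so t ≡ 5·1 = 5 ≡ 5 (mod 9).
    Then x = 9 + 11·5 = 64, valid modulo lcm(11, 9) = 99: x ≡ 64 (mod 99).
  Combine with x ≡ 0 (mod 8): since gcd(99, 8) = 1, we get a unique residue mod 792.
    Write x = 64 + 99·t and substitute into x ≡ 0 (mod 8): 99·t ≡ 0 − 64 = -64 (mod 8).
    Reduce coefficients mod 8: 3·t ≡ 0 (mod 8).
    The inverse of 3 mod 8 is 3 (since 3·3 = 9 = 1·8 + 1), so t ≡ 3·0 = 0 ≡ 0 (mod 8).
    Then x = 64 + 99·0 = 64, valid modulo lcm(99, 8) = 792: x ≡ 64 (mod 792).
Verify: 64 mod 11 = 9 ✓, 64 mod 9 = 1 ✓, 64 mod 8 = 0 ✓.

x ≡ 64 (mod 792).


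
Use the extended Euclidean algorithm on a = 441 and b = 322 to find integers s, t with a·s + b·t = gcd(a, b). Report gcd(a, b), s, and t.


Euclidean algorithm on (441, 322) — divide until remainder is 0:
  441 = 1 · 322 + 119
  322 = 2 · 119 + 84
  119 = 1 · 84 + 35
  84 = 2 · 35 + 14
  35 = 2 · 14 + 7
  14 = 2 · 7 + 0
gcd(441, 322) = 7.
Track Bezout coefficients alongside the remainders: start with r₀ = 441 = a·1 + b·0 (s = 1, t = 0) and r₁ = 322 = a·0 + b·1 (s = 0, t = 1); each new remainder r_{k+1} = r_{k-1} − q_k·r_k inherits s_{k+1} = s_{k-1} − q_k·s_k, t_{k+1} = t_{k-1} − q_k·t_k, so r_k = a·s_k + b·t_k at every step:
  q = 1: r = 119, s = 1 − 1·0 = 1, t = 0 − 1·1 = -1  (check: 441·1 + 322·(-1) = 119)
  q = 2: r = 84, s = 0 − 2·1 = -2, t = 1 − 2·(-1) = 3  (check: 441·(-2) + 322·3 = 84)
  q = 1: r = 35, s = 1 − 1·(-2) = 3, t = -1 − 1·3 = -4  (check: 441·3 + 322·(-4) = 35)
  q = 2: r = 14, s = -2 − 2·3 = -8, t = 3 − 2·(-4) = 11  (check: 441·(-8) + 322·11 = 14)
  q = 2: r = 7, s = 3 − 2·(-8) = 19, t = -4 − 2·11 = -26  (check: 441·19 + 322·(-26) = 7)
The row with r = 7 (the gcd) gives the Bezout coefficients s = 19, t = -26.
Result: 441 · (19) + 322 · (-26) = 7.

gcd(441, 322) = 7; s = 19, t = -26 (check: 441·19 + 322·(-26) = 7).


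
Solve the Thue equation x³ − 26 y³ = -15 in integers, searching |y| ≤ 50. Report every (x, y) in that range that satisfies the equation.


The equation is x³ - 26y³ = -15. For fixed y, x³ = 26·y³ − 15, so a solution requires the RHS to be a perfect cube.
Strategy: iterate y from -50 to 50, compute RHS = 26·y³ − 15, and check whether it is a (positive or negative) perfect cube.
Check small values of y:
  y = 0: RHS = -15 is not a perfect cube.
  y = 1: RHS = 11 is not a perfect cube.
  y = -1: RHS = -41 is not a perfect cube.
  y = 2: RHS = 193 is not a perfect cube.
  y = -2: RHS = -223 is not a perfect cube.
  y = 3: RHS = 687 is not a perfect cube.
  y = -3: RHS = -717 is not a perfect cube.
Continuing the search up to |y| = 50 finds no solutions either.
No (x, y) in the scanned range satisfies the equation.

No integer solutions with |y| ≤ 50.


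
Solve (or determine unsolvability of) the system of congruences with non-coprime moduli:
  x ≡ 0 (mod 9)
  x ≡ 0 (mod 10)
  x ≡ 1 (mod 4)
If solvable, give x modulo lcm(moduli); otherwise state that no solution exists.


Moduli 9, 10, 4 are not pairwise coprime, so CRT works modulo lcm(m_i) when all pairwise compatibility conditions hold.
Pairwise compatibility: gcd(m_i, m_j) must divide a_i - a_j for every pair.
Merge one congruence at a time:
  Start: x ≡ 0 (mod 9).
  Combine with x ≡ 0 (mod 10): gcd(9, 10) = 1; 0 - 0 = 0, which IS divisible by 1, so compatible.
    Write x = 0 + 9·t and substitute into x ≡ 0 (mod 10): 9·t ≡ 0 − 0 = 0 (mod 10).
    The inverse of 9 mod 10 is 9 (since 9·9 = 81 = 8·10 + 1), so t ≡ 9·0 = 0 ≡ 0 (mod 10).
    Then x = 0 + 9·0 = 0, valid modulo lcm(9, 10) = 90: x ≡ 0 (mod 90).
  Combine with x ≡ 1 (mod 4): gcd(90, 4) = 2, and 1 - 0 = 1 is NOT divisible by 2.
    ⇒ system is inconsistent (no integer solution).

No solution (the system is inconsistent).


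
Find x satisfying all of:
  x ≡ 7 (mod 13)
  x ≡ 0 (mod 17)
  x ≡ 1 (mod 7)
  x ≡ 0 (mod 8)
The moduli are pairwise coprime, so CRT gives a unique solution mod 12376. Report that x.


Product of moduli M = 13 · 17 · 7 · 8 = 12376.
Merge one congruence at a time:
  Start: x ≡ 7 (mod 13).
  Combine with x ≡ 0 (mod 17); new modulus lcm = 221.
    Write x = 7 + 13·t and substitute into x ≡ 0 (mod 17): 13·t ≡ 0 − 7 = -7 (mod 17).
    Reduce coefficients mod 17: 13·t ≡ 10 (mod 17).
    The inverse of 13 mod 17 is 4 (since 13·4 = 52 = 3·17 + 1), so t ≡ 4·10 = 40 ≡ 6 (mod 17).
    Then x = 7 + 13·6 = 85, valid modulo lcm(13, 17) = 221: x ≡ 85 (mod 221).
  Combine with x ≡ 1 (mod 7); new modulus lcm = 1547.
    Write x = 85 + 221·t and substitute into x ≡ 1 (mod 7): 221·t ≡ 1 − 85 = -84 (mod 7).
    Reduce coefficients mod 7: 4·t ≡ 0 (mod 7).
    The inverse of 4 mod 7 is 2 (since 4·2 = 8 = 1·7 + 1), so t ≡ 2·0 = 0 ≡ 0 (mod 7).
    Then x = 85 + 221·0 = 85, valid modulo lcm(221, 7) = 1547: x ≡ 85 (mod 1547).
  Combine with x ≡ 0 (mod 8); new modulus lcm = 12376.
    Write x = 85 + 1547·t and substitute into x ≡ 0 (mod 8): 1547·t ≡ 0 − 85 = -85 (mod 8).
    Reduce coefficients mod 8: 3·t ≡ 3 (mod 8).
    The inverse of 3 mod 8 is 3 (since 3·3 = 9 = 1·8 + 1), so t ≡ 3·3 = 9 ≡ 1 (mod 8).
    Then x = 85 + 1547·1 = 1632, valid modulo lcm(1547, 8) = 12376: x ≡ 1632 (mod 12376).
Verify against each original: 1632 mod 13 = 7, 1632 mod 17 = 0, 1632 mod 7 = 1, 1632 mod 8 = 0.

x ≡ 1632 (mod 12376).


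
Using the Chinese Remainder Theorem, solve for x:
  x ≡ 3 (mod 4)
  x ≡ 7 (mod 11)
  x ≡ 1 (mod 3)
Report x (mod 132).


Moduli 4, 11, 3 are pairwise coprime; by CRT there is a unique solution modulo M = 4 · 11 · 3 = 132.
Solve pairwise, accumulating the modulus:
  Start with x ≡ 3 (mod 4).
  Combine with x ≡ 7 (mod 11): since gcd(4, 11) = 1, we get a unique residue mod 44.
    Write x = 3 + 4·t and substitute into x ≡ 7 (mod 11): 4·t ≡ 7 − 3 = 4 (mod 11).
    The inverse of 4 mod 11 is 3 (since 4·3 = 12 = 1·11 + 1), so t ≡ 3·4 = 12 ≡ 1 (mod 11).
    Then x = 3 + 4·1 = 7, valid modulo lcm(4, 11) = 44: x ≡ 7 (mod 44).
  Combine with x ≡ 1 (mod 3): since gcd(44, 3) = 1, we get a unique residue mod 132.
    Write x = 7 + 44·t and substitute into x ≡ 1 (mod 3): 44·t ≡ 1 − 7 = -6 (mod 3).
    Reduce coefficients mod 3: 2·t ≡ 0 (mod 3).
    The inverse of 2 mod 3 is 2 (since 2·2 = 4 = 1·3 + 1), so t ≡ 2·0 = 0 ≡ 0 (mod 3).
    Then x = 7 + 44·0 = 7, valid modulo lcm(44, 3) = 132: x ≡ 7 (mod 132).
Verify: 7 mod 4 = 3 ✓, 7 mod 11 = 7 ✓, 7 mod 3 = 1 ✓.

x ≡ 7 (mod 132).


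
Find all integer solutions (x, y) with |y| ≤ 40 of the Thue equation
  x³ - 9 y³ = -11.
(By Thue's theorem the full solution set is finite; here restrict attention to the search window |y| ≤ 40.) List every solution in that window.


The equation is x³ - 9y³ = -11. For fixed y, x³ = 9·y³ − 11, so a solution requires the RHS to be a perfect cube.
Strategy: iterate y from -40 to 40, compute RHS = 9·y³ − 11, and check whether it is a (positive or negative) perfect cube.
Check small values of y:
  y = 0: RHS = -11 is not a perfect cube.
  y = 1: RHS = -2 is not a perfect cube.
  y = -1: RHS = -20 is not a perfect cube.
  y = 2: RHS = 61 is not a perfect cube.
  y = -2: RHS = -83 is not a perfect cube.
  y = 3: RHS = 232 is not a perfect cube.
  y = -3: RHS = -254 is not a perfect cube.
Continuing the search up to |y| = 40 finds no solutions either.
No (x, y) in the scanned range satisfies the equation.

No integer solutions with |y| ≤ 40.


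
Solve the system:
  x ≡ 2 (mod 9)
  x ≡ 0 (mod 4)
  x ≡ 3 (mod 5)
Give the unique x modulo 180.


Moduli 9, 4, 5 are pairwise coprime; by CRT there is a unique solution modulo M = 9 · 4 · 5 = 180.
Solve pairwise, accumulating the modulus:
  Start with x ≡ 2 (mod 9).
  Combine with x ≡ 0 (mod 4): since gcd(9, 4) = 1, we get a unique residue mod 36.
    Write x = 2 + 9·t and substitute into x ≡ 0 (mod 4): 9·t ≡ 0 − 2 = -2 (mod 4).
    Reduce coefficients mod 4: 1·t ≡ 2 (mod 4).
    So t ≡ 2 (mod 4).
    Then x = 2 + 9·2 = 20, valid modulo lcm(9, 4) = 36: x ≡ 20 (mod 36).
  Combine with x ≡ 3 (mod 5): since gcd(36, 5) = 1, we get a unique residue mod 180.
    Write x = 20 + 36·t and substitute into x ≡ 3 (mod 5): 36·t ≡ 3 − 20 = -17 (mod 5).
    Reduce coefficients mod 5: 1·t ≡ 3 (mod 5).
    So t ≡ 3 (mod 5).
    Then x = 20 + 36·3 = 128, valid modulo lcm(36, 5) = 180: x ≡ 128 (mod 180).
Verify: 128 mod 9 = 2 ✓, 128 mod 4 = 0 ✓, 128 mod 5 = 3 ✓.

x ≡ 128 (mod 180).


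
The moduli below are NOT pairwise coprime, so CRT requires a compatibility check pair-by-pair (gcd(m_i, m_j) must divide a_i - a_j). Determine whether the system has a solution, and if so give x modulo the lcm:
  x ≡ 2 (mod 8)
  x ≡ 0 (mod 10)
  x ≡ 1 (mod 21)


Moduli 8, 10, 21 are not pairwise coprime, so CRT works modulo lcm(m_i) when all pairwise compatibility conditions hold.
Pairwise compatibility: gcd(m_i, m_j) must divide a_i - a_j for every pair.
Merge one congruence at a time:
  Start: x ≡ 2 (mod 8).
  Combine with x ≡ 0 (mod 10): gcd(8, 10) = 2; 0 - 2 = -2, which IS divisible by 2, so compatible.
    Write x = 2 + 8·t and substitute into x ≡ 0 (mod 10): 8·t ≡ 0 − 2 = -2 (mod 10).
    Divide the congruence (and modulus) by g = 2: 4·t ≡ -1 (mod 5).
    Reduce coefficients mod 5: 4·t ≡ 4 (mod 5).
    The inverse of 4 mod 5 is 4 (since 4·4 = 16 = 3·5 + 1), so t ≡ 4·4 = 16 ≡ 1 (mod 5).
    Then x = 2 + 8·1 = 10, valid modulo lcm(8, 10) = 40: x ≡ 10 (mod 40).
  Combine with x ≡ 1 (mod 21): gcd(40, 21) = 1; 1 - 10 = -9, which IS divisible by 1, so compatible.
    Write x = 10 + 40·t and substitute into x ≡ 1 (mod 21): 40·t ≡ 1 − 10 = -9 (mod 21).
    Reduce coefficients mod 21: 19·t ≡ 12 (mod 21).
    The inverse of 19 mod 21 is 10 (since 19·10 = 190 = 9·21 + 1), so t ≡ 10·12 = 120 ≡ 15 (mod 21).
    Then x = 10 + 40·15 = 610, valid modulo lcm(40, 21) = 840: x ≡ 610 (mod 840).
Verify: 610 mod 8 = 2, 610 mod 10 = 0, 610 mod 21 = 1.

x ≡ 610 (mod 840).


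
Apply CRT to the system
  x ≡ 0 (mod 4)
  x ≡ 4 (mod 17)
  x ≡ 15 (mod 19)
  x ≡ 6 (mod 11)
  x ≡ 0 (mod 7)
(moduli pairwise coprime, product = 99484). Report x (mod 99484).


Product of moduli M = 4 · 17 · 19 · 11 · 7 = 99484.
Merge one congruence at a time:
  Start: x ≡ 0 (mod 4).
  Combine with x ≡ 4 (mod 17); new modulus lcm = 68.
    Write x = 0 + 4·t and substitute into x ≡ 4 (mod 17): 4·t ≡ 4 − 0 = 4 (mod 17).
    The inverse of 4 mod 17 is 13 (since 4·13 = 52 = 3·17 + 1), so t ≡ 13·4 = 52 ≡ 1 (mod 17).
    Then x = 0 + 4·1 = 4, valid modulo lcm(4, 17) = 68: x ≡ 4 (mod 68).
  Combine with x ≡ 15 (mod 19); new modulus lcm = 1292.
    Write x = 4 + 68·t and substitute into x ≡ 15 (mod 19): 68·t ≡ 15 − 4 = 11 (mod 19).
    Reduce coefficients mod 19: 11·t ≡ 11 (mod 19).
    The inverse of 11 mod 19 is 7 (since 11·7 = 77 = 4·19 + 1), so t ≡ 7·11 = 77 ≡ 1 (mod 19).
    Then x = 4 + 68·1 = 72, valid modulo lcm(68, 19) = 1292: x ≡ 72 (mod 1292).
  Combine with x ≡ 6 (mod 11); new modulus lcm = 14212.
    Write x = 72 + 1292·t and substitute into x ≡ 6 (mod 11): 1292·t ≡ 6 − 72 = -66 (mod 11).
    Reduce coefficients mod 11: 5·t ≡ 0 (mod 11).
    The inverse of 5 mod 11 is 9 (since 5·9 = 45 = 4·11 + 1), so t ≡ 9·0 = 0 ≡ 0 (mod 11).
    Then x = 72 + 1292·0 = 72, valid modulo lcm(1292, 11) = 14212: x ≡ 72 (mod 14212).
  Combine with x ≡ 0 (mod 7); new modulus lcm = 99484.
    Write x = 72 + 14212·t and substitute into x ≡ 0 (mod 7): 14212·t ≡ 0 − 72 = -72 (mod 7).
    Reduce coefficients mod 7: 2·t ≡ 5 (mod 7).
    The inverse of 2 mod 7 is 4 (since 2·4 = 8 = 1·7 + 1), so t ≡ 4·5 = 20 ≡ 6 (mod 7).
    Then x = 72 + 14212·6 = 85344, valid modulo lcm(14212, 7) = 99484: x ≡ 85344 (mod 99484).
Verify against each original: 85344 mod 4 = 0, 85344 mod 17 = 4, 85344 mod 19 = 15, 85344 mod 11 = 6, 85344 mod 7 = 0.

x ≡ 85344 (mod 99484).


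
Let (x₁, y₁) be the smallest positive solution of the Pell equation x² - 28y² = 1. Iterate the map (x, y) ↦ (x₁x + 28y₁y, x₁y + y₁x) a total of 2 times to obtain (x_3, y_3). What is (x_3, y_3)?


Step 1: Find the fundamental solution (x₁, y₁) of x² - 28y² = 1.
  Expand √28 as a continued fraction. a₀ = ⌊√28⌋ = 5; iterate m_{k+1} = d_k·a_k − m_k, d_{k+1} = (28 − m_{k+1}²)/d_k, a_{k+1} = ⌊(a₀ + m_{k+1})/d_{k+1}⌋ (starting m₀ = 0, d₀ = 1), with convergents p_k = a_k·p_{k-1} + p_{k-2}, q_k = a_k·q_{k-1} + q_{k-2} (p₋₁ = 1, q₋₁ = 0):
  k = 0: a₀ = 5; p₀/q₀ = 5/1; p₀² − 28·q₀² = 25 − 28 = -3.
  k = 1: m = 5, d = 3, a = ⌊(5 + 5)/3⌋ = 3; p/q = (3·5 + 1)/(3·1 + 0) = 16/3; p² − 28·q² = 256 − 252 = 4.
  k = 2: m = 4, d = 4, a = ⌊(5 + 4)/4⌋ = 2; p/q = (2·16 + 5)/(2·3 + 1) = 37/7; p² − 28·q² = 1369 − 1372 = -3.
  k = 3: m = 4, d = 3, a = ⌊(5 + 4)/3⌋ = 3; p/q = (3·37 + 16)/(3·7 + 3) = 127/24; p² − 28·q² = 16129 − 16128 = 1.
  The first convergent with p² − 28·q² = 1 gives the fundamental solution (x₁, y₁) = (127, 24).
Step 2: Apply the recurrence (x_{n+1}, y_{n+1}) = (x₁x_n + 28y₁y_n, x₁y_n + y₁x_n) repeatedly.
  From (x_1, y_1) = (127, 24): x_2 = 127·127 + 28·24·24 = 32257; y_2 = 127·24 + 24·127 = 6096.
  From (x_2, y_2) = (32257, 6096): x_3 = 127·32257 + 28·24·6096 = 8193151; y_3 = 127·6096 + 24·32257 = 1548360.
Step 3: Verify x_3² - 28·y_3² = 67127723308801 - 67127723308800 = 1 (should be 1). ✓

(x_1, y_1) = (127, 24); (x_3, y_3) = (8193151, 1548360).
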